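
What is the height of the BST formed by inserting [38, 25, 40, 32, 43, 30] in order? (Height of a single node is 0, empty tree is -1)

Insertion order: [38, 25, 40, 32, 43, 30]
Tree (level-order array): [38, 25, 40, None, 32, None, 43, 30]
Compute height bottom-up (empty subtree = -1):
  height(30) = 1 + max(-1, -1) = 0
  height(32) = 1 + max(0, -1) = 1
  height(25) = 1 + max(-1, 1) = 2
  height(43) = 1 + max(-1, -1) = 0
  height(40) = 1 + max(-1, 0) = 1
  height(38) = 1 + max(2, 1) = 3
Height = 3


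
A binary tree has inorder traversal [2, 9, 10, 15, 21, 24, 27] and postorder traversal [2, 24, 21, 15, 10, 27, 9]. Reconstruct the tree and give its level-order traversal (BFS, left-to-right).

Inorder:   [2, 9, 10, 15, 21, 24, 27]
Postorder: [2, 24, 21, 15, 10, 27, 9]
Algorithm: postorder visits root last, so walk postorder right-to-left;
each value is the root of the current inorder slice — split it at that
value, recurse on the right subtree first, then the left.
Recursive splits:
  root=9; inorder splits into left=[2], right=[10, 15, 21, 24, 27]
  root=27; inorder splits into left=[10, 15, 21, 24], right=[]
  root=10; inorder splits into left=[], right=[15, 21, 24]
  root=15; inorder splits into left=[], right=[21, 24]
  root=21; inorder splits into left=[], right=[24]
  root=24; inorder splits into left=[], right=[]
  root=2; inorder splits into left=[], right=[]
Reconstructed level-order: [9, 2, 27, 10, 15, 21, 24]


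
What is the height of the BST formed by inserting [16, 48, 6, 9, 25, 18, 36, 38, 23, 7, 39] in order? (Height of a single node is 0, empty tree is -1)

Insertion order: [16, 48, 6, 9, 25, 18, 36, 38, 23, 7, 39]
Tree (level-order array): [16, 6, 48, None, 9, 25, None, 7, None, 18, 36, None, None, None, 23, None, 38, None, None, None, 39]
Compute height bottom-up (empty subtree = -1):
  height(7) = 1 + max(-1, -1) = 0
  height(9) = 1 + max(0, -1) = 1
  height(6) = 1 + max(-1, 1) = 2
  height(23) = 1 + max(-1, -1) = 0
  height(18) = 1 + max(-1, 0) = 1
  height(39) = 1 + max(-1, -1) = 0
  height(38) = 1 + max(-1, 0) = 1
  height(36) = 1 + max(-1, 1) = 2
  height(25) = 1 + max(1, 2) = 3
  height(48) = 1 + max(3, -1) = 4
  height(16) = 1 + max(2, 4) = 5
Height = 5


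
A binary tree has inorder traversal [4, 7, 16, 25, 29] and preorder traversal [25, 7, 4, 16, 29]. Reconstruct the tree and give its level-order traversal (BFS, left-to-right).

Inorder:  [4, 7, 16, 25, 29]
Preorder: [25, 7, 4, 16, 29]
Algorithm: preorder visits root first, so consume preorder in order;
for each root, split the current inorder slice at that value into
left-subtree inorder and right-subtree inorder, then recurse.
Recursive splits:
  root=25; inorder splits into left=[4, 7, 16], right=[29]
  root=7; inorder splits into left=[4], right=[16]
  root=4; inorder splits into left=[], right=[]
  root=16; inorder splits into left=[], right=[]
  root=29; inorder splits into left=[], right=[]
Reconstructed level-order: [25, 7, 29, 4, 16]


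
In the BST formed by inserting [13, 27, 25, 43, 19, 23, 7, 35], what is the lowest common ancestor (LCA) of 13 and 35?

Tree insertion order: [13, 27, 25, 43, 19, 23, 7, 35]
Tree (level-order array): [13, 7, 27, None, None, 25, 43, 19, None, 35, None, None, 23]
In a BST, the LCA of p=13, q=35 is the first node v on the
root-to-leaf path with p <= v <= q (go left if both < v, right if both > v).
Walk from root:
  at 13: 13 <= 13 <= 35, this is the LCA
LCA = 13


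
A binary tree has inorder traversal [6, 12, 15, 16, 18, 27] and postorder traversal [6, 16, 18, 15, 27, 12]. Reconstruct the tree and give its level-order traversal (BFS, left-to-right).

Inorder:   [6, 12, 15, 16, 18, 27]
Postorder: [6, 16, 18, 15, 27, 12]
Algorithm: postorder visits root last, so walk postorder right-to-left;
each value is the root of the current inorder slice — split it at that
value, recurse on the right subtree first, then the left.
Recursive splits:
  root=12; inorder splits into left=[6], right=[15, 16, 18, 27]
  root=27; inorder splits into left=[15, 16, 18], right=[]
  root=15; inorder splits into left=[], right=[16, 18]
  root=18; inorder splits into left=[16], right=[]
  root=16; inorder splits into left=[], right=[]
  root=6; inorder splits into left=[], right=[]
Reconstructed level-order: [12, 6, 27, 15, 18, 16]


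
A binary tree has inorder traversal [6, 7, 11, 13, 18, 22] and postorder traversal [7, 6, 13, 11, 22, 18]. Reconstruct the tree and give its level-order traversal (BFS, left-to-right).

Inorder:   [6, 7, 11, 13, 18, 22]
Postorder: [7, 6, 13, 11, 22, 18]
Algorithm: postorder visits root last, so walk postorder right-to-left;
each value is the root of the current inorder slice — split it at that
value, recurse on the right subtree first, then the left.
Recursive splits:
  root=18; inorder splits into left=[6, 7, 11, 13], right=[22]
  root=22; inorder splits into left=[], right=[]
  root=11; inorder splits into left=[6, 7], right=[13]
  root=13; inorder splits into left=[], right=[]
  root=6; inorder splits into left=[], right=[7]
  root=7; inorder splits into left=[], right=[]
Reconstructed level-order: [18, 11, 22, 6, 13, 7]


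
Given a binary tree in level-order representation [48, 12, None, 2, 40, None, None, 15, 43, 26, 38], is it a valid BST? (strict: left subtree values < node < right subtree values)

Level-order array: [48, 12, None, 2, 40, None, None, 15, 43, 26, 38]
Validate using subtree bounds (lo, hi): at each node, require lo < value < hi,
then recurse left with hi=value and right with lo=value.
Preorder trace (stopping at first violation):
  at node 48 with bounds (-inf, +inf): OK
  at node 12 with bounds (-inf, 48): OK
  at node 2 with bounds (-inf, 12): OK
  at node 40 with bounds (12, 48): OK
  at node 15 with bounds (12, 40): OK
  at node 26 with bounds (12, 15): VIOLATION
Node 26 violates its bound: not (12 < 26 < 15).
Result: Not a valid BST


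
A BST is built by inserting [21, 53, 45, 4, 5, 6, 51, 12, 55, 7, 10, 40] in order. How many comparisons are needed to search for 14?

Search path for 14: 21 -> 4 -> 5 -> 6 -> 12
Found: False
Comparisons: 5


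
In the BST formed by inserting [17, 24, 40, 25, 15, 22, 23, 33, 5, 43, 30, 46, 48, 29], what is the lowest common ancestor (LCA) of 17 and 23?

Tree insertion order: [17, 24, 40, 25, 15, 22, 23, 33, 5, 43, 30, 46, 48, 29]
Tree (level-order array): [17, 15, 24, 5, None, 22, 40, None, None, None, 23, 25, 43, None, None, None, 33, None, 46, 30, None, None, 48, 29]
In a BST, the LCA of p=17, q=23 is the first node v on the
root-to-leaf path with p <= v <= q (go left if both < v, right if both > v).
Walk from root:
  at 17: 17 <= 17 <= 23, this is the LCA
LCA = 17


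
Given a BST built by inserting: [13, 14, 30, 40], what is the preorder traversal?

Tree insertion order: [13, 14, 30, 40]
Tree (level-order array): [13, None, 14, None, 30, None, 40]
Preorder traversal: [13, 14, 30, 40]


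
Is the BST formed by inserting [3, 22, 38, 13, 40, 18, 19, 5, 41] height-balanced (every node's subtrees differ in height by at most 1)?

Tree (level-order array): [3, None, 22, 13, 38, 5, 18, None, 40, None, None, None, 19, None, 41]
Definition: a tree is height-balanced if, at every node, |h(left) - h(right)| <= 1 (empty subtree has height -1).
Bottom-up per-node check:
  node 5: h_left=-1, h_right=-1, diff=0 [OK], height=0
  node 19: h_left=-1, h_right=-1, diff=0 [OK], height=0
  node 18: h_left=-1, h_right=0, diff=1 [OK], height=1
  node 13: h_left=0, h_right=1, diff=1 [OK], height=2
  node 41: h_left=-1, h_right=-1, diff=0 [OK], height=0
  node 40: h_left=-1, h_right=0, diff=1 [OK], height=1
  node 38: h_left=-1, h_right=1, diff=2 [FAIL (|-1-1|=2 > 1)], height=2
  node 22: h_left=2, h_right=2, diff=0 [OK], height=3
  node 3: h_left=-1, h_right=3, diff=4 [FAIL (|-1-3|=4 > 1)], height=4
Node 38 violates the condition: |-1 - 1| = 2 > 1.
Result: Not balanced


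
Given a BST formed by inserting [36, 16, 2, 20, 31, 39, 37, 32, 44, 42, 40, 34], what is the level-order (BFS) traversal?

Tree insertion order: [36, 16, 2, 20, 31, 39, 37, 32, 44, 42, 40, 34]
Tree (level-order array): [36, 16, 39, 2, 20, 37, 44, None, None, None, 31, None, None, 42, None, None, 32, 40, None, None, 34]
BFS from the root, enqueuing left then right child of each popped node:
  queue [36] -> pop 36, enqueue [16, 39], visited so far: [36]
  queue [16, 39] -> pop 16, enqueue [2, 20], visited so far: [36, 16]
  queue [39, 2, 20] -> pop 39, enqueue [37, 44], visited so far: [36, 16, 39]
  queue [2, 20, 37, 44] -> pop 2, enqueue [none], visited so far: [36, 16, 39, 2]
  queue [20, 37, 44] -> pop 20, enqueue [31], visited so far: [36, 16, 39, 2, 20]
  queue [37, 44, 31] -> pop 37, enqueue [none], visited so far: [36, 16, 39, 2, 20, 37]
  queue [44, 31] -> pop 44, enqueue [42], visited so far: [36, 16, 39, 2, 20, 37, 44]
  queue [31, 42] -> pop 31, enqueue [32], visited so far: [36, 16, 39, 2, 20, 37, 44, 31]
  queue [42, 32] -> pop 42, enqueue [40], visited so far: [36, 16, 39, 2, 20, 37, 44, 31, 42]
  queue [32, 40] -> pop 32, enqueue [34], visited so far: [36, 16, 39, 2, 20, 37, 44, 31, 42, 32]
  queue [40, 34] -> pop 40, enqueue [none], visited so far: [36, 16, 39, 2, 20, 37, 44, 31, 42, 32, 40]
  queue [34] -> pop 34, enqueue [none], visited so far: [36, 16, 39, 2, 20, 37, 44, 31, 42, 32, 40, 34]
Result: [36, 16, 39, 2, 20, 37, 44, 31, 42, 32, 40, 34]


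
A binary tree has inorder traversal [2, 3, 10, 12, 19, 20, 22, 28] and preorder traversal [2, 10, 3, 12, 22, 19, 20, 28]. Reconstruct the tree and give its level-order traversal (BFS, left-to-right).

Inorder:  [2, 3, 10, 12, 19, 20, 22, 28]
Preorder: [2, 10, 3, 12, 22, 19, 20, 28]
Algorithm: preorder visits root first, so consume preorder in order;
for each root, split the current inorder slice at that value into
left-subtree inorder and right-subtree inorder, then recurse.
Recursive splits:
  root=2; inorder splits into left=[], right=[3, 10, 12, 19, 20, 22, 28]
  root=10; inorder splits into left=[3], right=[12, 19, 20, 22, 28]
  root=3; inorder splits into left=[], right=[]
  root=12; inorder splits into left=[], right=[19, 20, 22, 28]
  root=22; inorder splits into left=[19, 20], right=[28]
  root=19; inorder splits into left=[], right=[20]
  root=20; inorder splits into left=[], right=[]
  root=28; inorder splits into left=[], right=[]
Reconstructed level-order: [2, 10, 3, 12, 22, 19, 28, 20]


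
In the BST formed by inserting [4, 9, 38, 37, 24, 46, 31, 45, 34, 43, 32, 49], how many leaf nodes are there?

Tree built from: [4, 9, 38, 37, 24, 46, 31, 45, 34, 43, 32, 49]
Tree (level-order array): [4, None, 9, None, 38, 37, 46, 24, None, 45, 49, None, 31, 43, None, None, None, None, 34, None, None, 32]
Rule: A leaf has 0 children.
Per-node child counts:
  node 4: 1 child(ren)
  node 9: 1 child(ren)
  node 38: 2 child(ren)
  node 37: 1 child(ren)
  node 24: 1 child(ren)
  node 31: 1 child(ren)
  node 34: 1 child(ren)
  node 32: 0 child(ren)
  node 46: 2 child(ren)
  node 45: 1 child(ren)
  node 43: 0 child(ren)
  node 49: 0 child(ren)
Matching nodes: [32, 43, 49]
Count of leaf nodes: 3


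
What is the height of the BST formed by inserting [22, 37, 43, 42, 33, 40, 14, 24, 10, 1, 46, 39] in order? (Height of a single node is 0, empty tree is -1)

Insertion order: [22, 37, 43, 42, 33, 40, 14, 24, 10, 1, 46, 39]
Tree (level-order array): [22, 14, 37, 10, None, 33, 43, 1, None, 24, None, 42, 46, None, None, None, None, 40, None, None, None, 39]
Compute height bottom-up (empty subtree = -1):
  height(1) = 1 + max(-1, -1) = 0
  height(10) = 1 + max(0, -1) = 1
  height(14) = 1 + max(1, -1) = 2
  height(24) = 1 + max(-1, -1) = 0
  height(33) = 1 + max(0, -1) = 1
  height(39) = 1 + max(-1, -1) = 0
  height(40) = 1 + max(0, -1) = 1
  height(42) = 1 + max(1, -1) = 2
  height(46) = 1 + max(-1, -1) = 0
  height(43) = 1 + max(2, 0) = 3
  height(37) = 1 + max(1, 3) = 4
  height(22) = 1 + max(2, 4) = 5
Height = 5


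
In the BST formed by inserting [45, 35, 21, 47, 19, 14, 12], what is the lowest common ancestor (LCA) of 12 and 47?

Tree insertion order: [45, 35, 21, 47, 19, 14, 12]
Tree (level-order array): [45, 35, 47, 21, None, None, None, 19, None, 14, None, 12]
In a BST, the LCA of p=12, q=47 is the first node v on the
root-to-leaf path with p <= v <= q (go left if both < v, right if both > v).
Walk from root:
  at 45: 12 <= 45 <= 47, this is the LCA
LCA = 45


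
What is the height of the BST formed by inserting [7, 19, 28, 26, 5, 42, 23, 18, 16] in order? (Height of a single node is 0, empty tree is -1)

Insertion order: [7, 19, 28, 26, 5, 42, 23, 18, 16]
Tree (level-order array): [7, 5, 19, None, None, 18, 28, 16, None, 26, 42, None, None, 23]
Compute height bottom-up (empty subtree = -1):
  height(5) = 1 + max(-1, -1) = 0
  height(16) = 1 + max(-1, -1) = 0
  height(18) = 1 + max(0, -1) = 1
  height(23) = 1 + max(-1, -1) = 0
  height(26) = 1 + max(0, -1) = 1
  height(42) = 1 + max(-1, -1) = 0
  height(28) = 1 + max(1, 0) = 2
  height(19) = 1 + max(1, 2) = 3
  height(7) = 1 + max(0, 3) = 4
Height = 4


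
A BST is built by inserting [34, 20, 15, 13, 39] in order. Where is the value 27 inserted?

Starting tree (level order): [34, 20, 39, 15, None, None, None, 13]
Insertion path: 34 -> 20
Result: insert 27 as right child of 20
Final tree (level order): [34, 20, 39, 15, 27, None, None, 13]


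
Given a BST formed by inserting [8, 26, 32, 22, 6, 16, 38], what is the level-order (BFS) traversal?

Tree insertion order: [8, 26, 32, 22, 6, 16, 38]
Tree (level-order array): [8, 6, 26, None, None, 22, 32, 16, None, None, 38]
BFS from the root, enqueuing left then right child of each popped node:
  queue [8] -> pop 8, enqueue [6, 26], visited so far: [8]
  queue [6, 26] -> pop 6, enqueue [none], visited so far: [8, 6]
  queue [26] -> pop 26, enqueue [22, 32], visited so far: [8, 6, 26]
  queue [22, 32] -> pop 22, enqueue [16], visited so far: [8, 6, 26, 22]
  queue [32, 16] -> pop 32, enqueue [38], visited so far: [8, 6, 26, 22, 32]
  queue [16, 38] -> pop 16, enqueue [none], visited so far: [8, 6, 26, 22, 32, 16]
  queue [38] -> pop 38, enqueue [none], visited so far: [8, 6, 26, 22, 32, 16, 38]
Result: [8, 6, 26, 22, 32, 16, 38]


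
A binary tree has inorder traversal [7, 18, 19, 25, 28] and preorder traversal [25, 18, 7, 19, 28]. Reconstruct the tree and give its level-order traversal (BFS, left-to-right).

Inorder:  [7, 18, 19, 25, 28]
Preorder: [25, 18, 7, 19, 28]
Algorithm: preorder visits root first, so consume preorder in order;
for each root, split the current inorder slice at that value into
left-subtree inorder and right-subtree inorder, then recurse.
Recursive splits:
  root=25; inorder splits into left=[7, 18, 19], right=[28]
  root=18; inorder splits into left=[7], right=[19]
  root=7; inorder splits into left=[], right=[]
  root=19; inorder splits into left=[], right=[]
  root=28; inorder splits into left=[], right=[]
Reconstructed level-order: [25, 18, 28, 7, 19]


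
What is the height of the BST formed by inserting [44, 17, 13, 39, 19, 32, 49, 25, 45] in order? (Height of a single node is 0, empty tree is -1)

Insertion order: [44, 17, 13, 39, 19, 32, 49, 25, 45]
Tree (level-order array): [44, 17, 49, 13, 39, 45, None, None, None, 19, None, None, None, None, 32, 25]
Compute height bottom-up (empty subtree = -1):
  height(13) = 1 + max(-1, -1) = 0
  height(25) = 1 + max(-1, -1) = 0
  height(32) = 1 + max(0, -1) = 1
  height(19) = 1 + max(-1, 1) = 2
  height(39) = 1 + max(2, -1) = 3
  height(17) = 1 + max(0, 3) = 4
  height(45) = 1 + max(-1, -1) = 0
  height(49) = 1 + max(0, -1) = 1
  height(44) = 1 + max(4, 1) = 5
Height = 5


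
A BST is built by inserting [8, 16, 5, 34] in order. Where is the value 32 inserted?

Starting tree (level order): [8, 5, 16, None, None, None, 34]
Insertion path: 8 -> 16 -> 34
Result: insert 32 as left child of 34
Final tree (level order): [8, 5, 16, None, None, None, 34, 32]


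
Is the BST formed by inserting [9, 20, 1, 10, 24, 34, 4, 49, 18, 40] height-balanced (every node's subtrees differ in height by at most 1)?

Tree (level-order array): [9, 1, 20, None, 4, 10, 24, None, None, None, 18, None, 34, None, None, None, 49, 40]
Definition: a tree is height-balanced if, at every node, |h(left) - h(right)| <= 1 (empty subtree has height -1).
Bottom-up per-node check:
  node 4: h_left=-1, h_right=-1, diff=0 [OK], height=0
  node 1: h_left=-1, h_right=0, diff=1 [OK], height=1
  node 18: h_left=-1, h_right=-1, diff=0 [OK], height=0
  node 10: h_left=-1, h_right=0, diff=1 [OK], height=1
  node 40: h_left=-1, h_right=-1, diff=0 [OK], height=0
  node 49: h_left=0, h_right=-1, diff=1 [OK], height=1
  node 34: h_left=-1, h_right=1, diff=2 [FAIL (|-1-1|=2 > 1)], height=2
  node 24: h_left=-1, h_right=2, diff=3 [FAIL (|-1-2|=3 > 1)], height=3
  node 20: h_left=1, h_right=3, diff=2 [FAIL (|1-3|=2 > 1)], height=4
  node 9: h_left=1, h_right=4, diff=3 [FAIL (|1-4|=3 > 1)], height=5
Node 34 violates the condition: |-1 - 1| = 2 > 1.
Result: Not balanced


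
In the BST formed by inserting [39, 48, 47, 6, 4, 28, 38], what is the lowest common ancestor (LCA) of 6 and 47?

Tree insertion order: [39, 48, 47, 6, 4, 28, 38]
Tree (level-order array): [39, 6, 48, 4, 28, 47, None, None, None, None, 38]
In a BST, the LCA of p=6, q=47 is the first node v on the
root-to-leaf path with p <= v <= q (go left if both < v, right if both > v).
Walk from root:
  at 39: 6 <= 39 <= 47, this is the LCA
LCA = 39


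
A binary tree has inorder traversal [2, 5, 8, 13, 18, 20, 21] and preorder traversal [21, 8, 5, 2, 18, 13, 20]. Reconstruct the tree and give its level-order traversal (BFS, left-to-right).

Inorder:  [2, 5, 8, 13, 18, 20, 21]
Preorder: [21, 8, 5, 2, 18, 13, 20]
Algorithm: preorder visits root first, so consume preorder in order;
for each root, split the current inorder slice at that value into
left-subtree inorder and right-subtree inorder, then recurse.
Recursive splits:
  root=21; inorder splits into left=[2, 5, 8, 13, 18, 20], right=[]
  root=8; inorder splits into left=[2, 5], right=[13, 18, 20]
  root=5; inorder splits into left=[2], right=[]
  root=2; inorder splits into left=[], right=[]
  root=18; inorder splits into left=[13], right=[20]
  root=13; inorder splits into left=[], right=[]
  root=20; inorder splits into left=[], right=[]
Reconstructed level-order: [21, 8, 5, 18, 2, 13, 20]


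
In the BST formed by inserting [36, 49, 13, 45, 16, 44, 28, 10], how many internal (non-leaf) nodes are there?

Tree built from: [36, 49, 13, 45, 16, 44, 28, 10]
Tree (level-order array): [36, 13, 49, 10, 16, 45, None, None, None, None, 28, 44]
Rule: An internal node has at least one child.
Per-node child counts:
  node 36: 2 child(ren)
  node 13: 2 child(ren)
  node 10: 0 child(ren)
  node 16: 1 child(ren)
  node 28: 0 child(ren)
  node 49: 1 child(ren)
  node 45: 1 child(ren)
  node 44: 0 child(ren)
Matching nodes: [36, 13, 16, 49, 45]
Count of internal (non-leaf) nodes: 5


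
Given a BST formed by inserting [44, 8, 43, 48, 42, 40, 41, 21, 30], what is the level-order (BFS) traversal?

Tree insertion order: [44, 8, 43, 48, 42, 40, 41, 21, 30]
Tree (level-order array): [44, 8, 48, None, 43, None, None, 42, None, 40, None, 21, 41, None, 30]
BFS from the root, enqueuing left then right child of each popped node:
  queue [44] -> pop 44, enqueue [8, 48], visited so far: [44]
  queue [8, 48] -> pop 8, enqueue [43], visited so far: [44, 8]
  queue [48, 43] -> pop 48, enqueue [none], visited so far: [44, 8, 48]
  queue [43] -> pop 43, enqueue [42], visited so far: [44, 8, 48, 43]
  queue [42] -> pop 42, enqueue [40], visited so far: [44, 8, 48, 43, 42]
  queue [40] -> pop 40, enqueue [21, 41], visited so far: [44, 8, 48, 43, 42, 40]
  queue [21, 41] -> pop 21, enqueue [30], visited so far: [44, 8, 48, 43, 42, 40, 21]
  queue [41, 30] -> pop 41, enqueue [none], visited so far: [44, 8, 48, 43, 42, 40, 21, 41]
  queue [30] -> pop 30, enqueue [none], visited so far: [44, 8, 48, 43, 42, 40, 21, 41, 30]
Result: [44, 8, 48, 43, 42, 40, 21, 41, 30]


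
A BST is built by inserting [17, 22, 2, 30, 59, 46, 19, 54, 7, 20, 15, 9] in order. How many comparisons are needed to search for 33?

Search path for 33: 17 -> 22 -> 30 -> 59 -> 46
Found: False
Comparisons: 5


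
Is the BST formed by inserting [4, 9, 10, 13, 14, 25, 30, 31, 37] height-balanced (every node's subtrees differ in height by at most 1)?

Tree (level-order array): [4, None, 9, None, 10, None, 13, None, 14, None, 25, None, 30, None, 31, None, 37]
Definition: a tree is height-balanced if, at every node, |h(left) - h(right)| <= 1 (empty subtree has height -1).
Bottom-up per-node check:
  node 37: h_left=-1, h_right=-1, diff=0 [OK], height=0
  node 31: h_left=-1, h_right=0, diff=1 [OK], height=1
  node 30: h_left=-1, h_right=1, diff=2 [FAIL (|-1-1|=2 > 1)], height=2
  node 25: h_left=-1, h_right=2, diff=3 [FAIL (|-1-2|=3 > 1)], height=3
  node 14: h_left=-1, h_right=3, diff=4 [FAIL (|-1-3|=4 > 1)], height=4
  node 13: h_left=-1, h_right=4, diff=5 [FAIL (|-1-4|=5 > 1)], height=5
  node 10: h_left=-1, h_right=5, diff=6 [FAIL (|-1-5|=6 > 1)], height=6
  node 9: h_left=-1, h_right=6, diff=7 [FAIL (|-1-6|=7 > 1)], height=7
  node 4: h_left=-1, h_right=7, diff=8 [FAIL (|-1-7|=8 > 1)], height=8
Node 30 violates the condition: |-1 - 1| = 2 > 1.
Result: Not balanced


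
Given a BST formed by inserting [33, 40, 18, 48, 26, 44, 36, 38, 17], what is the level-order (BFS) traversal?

Tree insertion order: [33, 40, 18, 48, 26, 44, 36, 38, 17]
Tree (level-order array): [33, 18, 40, 17, 26, 36, 48, None, None, None, None, None, 38, 44]
BFS from the root, enqueuing left then right child of each popped node:
  queue [33] -> pop 33, enqueue [18, 40], visited so far: [33]
  queue [18, 40] -> pop 18, enqueue [17, 26], visited so far: [33, 18]
  queue [40, 17, 26] -> pop 40, enqueue [36, 48], visited so far: [33, 18, 40]
  queue [17, 26, 36, 48] -> pop 17, enqueue [none], visited so far: [33, 18, 40, 17]
  queue [26, 36, 48] -> pop 26, enqueue [none], visited so far: [33, 18, 40, 17, 26]
  queue [36, 48] -> pop 36, enqueue [38], visited so far: [33, 18, 40, 17, 26, 36]
  queue [48, 38] -> pop 48, enqueue [44], visited so far: [33, 18, 40, 17, 26, 36, 48]
  queue [38, 44] -> pop 38, enqueue [none], visited so far: [33, 18, 40, 17, 26, 36, 48, 38]
  queue [44] -> pop 44, enqueue [none], visited so far: [33, 18, 40, 17, 26, 36, 48, 38, 44]
Result: [33, 18, 40, 17, 26, 36, 48, 38, 44]


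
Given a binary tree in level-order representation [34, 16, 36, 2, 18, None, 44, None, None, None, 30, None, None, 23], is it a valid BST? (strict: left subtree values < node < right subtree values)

Level-order array: [34, 16, 36, 2, 18, None, 44, None, None, None, 30, None, None, 23]
Validate using subtree bounds (lo, hi): at each node, require lo < value < hi,
then recurse left with hi=value and right with lo=value.
Preorder trace (stopping at first violation):
  at node 34 with bounds (-inf, +inf): OK
  at node 16 with bounds (-inf, 34): OK
  at node 2 with bounds (-inf, 16): OK
  at node 18 with bounds (16, 34): OK
  at node 30 with bounds (18, 34): OK
  at node 23 with bounds (18, 30): OK
  at node 36 with bounds (34, +inf): OK
  at node 44 with bounds (36, +inf): OK
No violation found at any node.
Result: Valid BST


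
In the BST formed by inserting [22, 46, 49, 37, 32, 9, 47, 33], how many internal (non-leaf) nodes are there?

Tree built from: [22, 46, 49, 37, 32, 9, 47, 33]
Tree (level-order array): [22, 9, 46, None, None, 37, 49, 32, None, 47, None, None, 33]
Rule: An internal node has at least one child.
Per-node child counts:
  node 22: 2 child(ren)
  node 9: 0 child(ren)
  node 46: 2 child(ren)
  node 37: 1 child(ren)
  node 32: 1 child(ren)
  node 33: 0 child(ren)
  node 49: 1 child(ren)
  node 47: 0 child(ren)
Matching nodes: [22, 46, 37, 32, 49]
Count of internal (non-leaf) nodes: 5


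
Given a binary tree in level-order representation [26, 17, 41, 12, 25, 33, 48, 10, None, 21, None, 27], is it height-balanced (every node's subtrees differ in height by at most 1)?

Tree (level-order array): [26, 17, 41, 12, 25, 33, 48, 10, None, 21, None, 27]
Definition: a tree is height-balanced if, at every node, |h(left) - h(right)| <= 1 (empty subtree has height -1).
Bottom-up per-node check:
  node 10: h_left=-1, h_right=-1, diff=0 [OK], height=0
  node 12: h_left=0, h_right=-1, diff=1 [OK], height=1
  node 21: h_left=-1, h_right=-1, diff=0 [OK], height=0
  node 25: h_left=0, h_right=-1, diff=1 [OK], height=1
  node 17: h_left=1, h_right=1, diff=0 [OK], height=2
  node 27: h_left=-1, h_right=-1, diff=0 [OK], height=0
  node 33: h_left=0, h_right=-1, diff=1 [OK], height=1
  node 48: h_left=-1, h_right=-1, diff=0 [OK], height=0
  node 41: h_left=1, h_right=0, diff=1 [OK], height=2
  node 26: h_left=2, h_right=2, diff=0 [OK], height=3
All nodes satisfy the balance condition.
Result: Balanced


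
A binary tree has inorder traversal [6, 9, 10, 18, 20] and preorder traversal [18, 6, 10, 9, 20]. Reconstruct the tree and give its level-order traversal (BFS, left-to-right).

Inorder:  [6, 9, 10, 18, 20]
Preorder: [18, 6, 10, 9, 20]
Algorithm: preorder visits root first, so consume preorder in order;
for each root, split the current inorder slice at that value into
left-subtree inorder and right-subtree inorder, then recurse.
Recursive splits:
  root=18; inorder splits into left=[6, 9, 10], right=[20]
  root=6; inorder splits into left=[], right=[9, 10]
  root=10; inorder splits into left=[9], right=[]
  root=9; inorder splits into left=[], right=[]
  root=20; inorder splits into left=[], right=[]
Reconstructed level-order: [18, 6, 20, 10, 9]


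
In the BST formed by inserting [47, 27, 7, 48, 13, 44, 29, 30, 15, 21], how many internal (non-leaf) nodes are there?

Tree built from: [47, 27, 7, 48, 13, 44, 29, 30, 15, 21]
Tree (level-order array): [47, 27, 48, 7, 44, None, None, None, 13, 29, None, None, 15, None, 30, None, 21]
Rule: An internal node has at least one child.
Per-node child counts:
  node 47: 2 child(ren)
  node 27: 2 child(ren)
  node 7: 1 child(ren)
  node 13: 1 child(ren)
  node 15: 1 child(ren)
  node 21: 0 child(ren)
  node 44: 1 child(ren)
  node 29: 1 child(ren)
  node 30: 0 child(ren)
  node 48: 0 child(ren)
Matching nodes: [47, 27, 7, 13, 15, 44, 29]
Count of internal (non-leaf) nodes: 7


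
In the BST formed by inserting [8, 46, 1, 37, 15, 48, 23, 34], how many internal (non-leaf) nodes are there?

Tree built from: [8, 46, 1, 37, 15, 48, 23, 34]
Tree (level-order array): [8, 1, 46, None, None, 37, 48, 15, None, None, None, None, 23, None, 34]
Rule: An internal node has at least one child.
Per-node child counts:
  node 8: 2 child(ren)
  node 1: 0 child(ren)
  node 46: 2 child(ren)
  node 37: 1 child(ren)
  node 15: 1 child(ren)
  node 23: 1 child(ren)
  node 34: 0 child(ren)
  node 48: 0 child(ren)
Matching nodes: [8, 46, 37, 15, 23]
Count of internal (non-leaf) nodes: 5


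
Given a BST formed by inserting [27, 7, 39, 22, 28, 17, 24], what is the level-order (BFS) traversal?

Tree insertion order: [27, 7, 39, 22, 28, 17, 24]
Tree (level-order array): [27, 7, 39, None, 22, 28, None, 17, 24]
BFS from the root, enqueuing left then right child of each popped node:
  queue [27] -> pop 27, enqueue [7, 39], visited so far: [27]
  queue [7, 39] -> pop 7, enqueue [22], visited so far: [27, 7]
  queue [39, 22] -> pop 39, enqueue [28], visited so far: [27, 7, 39]
  queue [22, 28] -> pop 22, enqueue [17, 24], visited so far: [27, 7, 39, 22]
  queue [28, 17, 24] -> pop 28, enqueue [none], visited so far: [27, 7, 39, 22, 28]
  queue [17, 24] -> pop 17, enqueue [none], visited so far: [27, 7, 39, 22, 28, 17]
  queue [24] -> pop 24, enqueue [none], visited so far: [27, 7, 39, 22, 28, 17, 24]
Result: [27, 7, 39, 22, 28, 17, 24]


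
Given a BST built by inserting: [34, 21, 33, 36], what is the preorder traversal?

Tree insertion order: [34, 21, 33, 36]
Tree (level-order array): [34, 21, 36, None, 33]
Preorder traversal: [34, 21, 33, 36]


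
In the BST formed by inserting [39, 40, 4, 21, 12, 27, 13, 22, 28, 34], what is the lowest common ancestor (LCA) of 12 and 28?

Tree insertion order: [39, 40, 4, 21, 12, 27, 13, 22, 28, 34]
Tree (level-order array): [39, 4, 40, None, 21, None, None, 12, 27, None, 13, 22, 28, None, None, None, None, None, 34]
In a BST, the LCA of p=12, q=28 is the first node v on the
root-to-leaf path with p <= v <= q (go left if both < v, right if both > v).
Walk from root:
  at 39: both 12 and 28 < 39, go left
  at 4: both 12 and 28 > 4, go right
  at 21: 12 <= 21 <= 28, this is the LCA
LCA = 21


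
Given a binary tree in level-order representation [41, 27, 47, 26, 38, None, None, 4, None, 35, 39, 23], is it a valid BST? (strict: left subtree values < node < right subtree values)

Level-order array: [41, 27, 47, 26, 38, None, None, 4, None, 35, 39, 23]
Validate using subtree bounds (lo, hi): at each node, require lo < value < hi,
then recurse left with hi=value and right with lo=value.
Preorder trace (stopping at first violation):
  at node 41 with bounds (-inf, +inf): OK
  at node 27 with bounds (-inf, 41): OK
  at node 26 with bounds (-inf, 27): OK
  at node 4 with bounds (-inf, 26): OK
  at node 23 with bounds (-inf, 4): VIOLATION
Node 23 violates its bound: not (-inf < 23 < 4).
Result: Not a valid BST


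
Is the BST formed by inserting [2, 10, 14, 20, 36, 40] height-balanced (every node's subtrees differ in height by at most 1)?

Tree (level-order array): [2, None, 10, None, 14, None, 20, None, 36, None, 40]
Definition: a tree is height-balanced if, at every node, |h(left) - h(right)| <= 1 (empty subtree has height -1).
Bottom-up per-node check:
  node 40: h_left=-1, h_right=-1, diff=0 [OK], height=0
  node 36: h_left=-1, h_right=0, diff=1 [OK], height=1
  node 20: h_left=-1, h_right=1, diff=2 [FAIL (|-1-1|=2 > 1)], height=2
  node 14: h_left=-1, h_right=2, diff=3 [FAIL (|-1-2|=3 > 1)], height=3
  node 10: h_left=-1, h_right=3, diff=4 [FAIL (|-1-3|=4 > 1)], height=4
  node 2: h_left=-1, h_right=4, diff=5 [FAIL (|-1-4|=5 > 1)], height=5
Node 20 violates the condition: |-1 - 1| = 2 > 1.
Result: Not balanced


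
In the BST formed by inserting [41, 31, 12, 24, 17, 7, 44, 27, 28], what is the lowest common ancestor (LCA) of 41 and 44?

Tree insertion order: [41, 31, 12, 24, 17, 7, 44, 27, 28]
Tree (level-order array): [41, 31, 44, 12, None, None, None, 7, 24, None, None, 17, 27, None, None, None, 28]
In a BST, the LCA of p=41, q=44 is the first node v on the
root-to-leaf path with p <= v <= q (go left if both < v, right if both > v).
Walk from root:
  at 41: 41 <= 41 <= 44, this is the LCA
LCA = 41


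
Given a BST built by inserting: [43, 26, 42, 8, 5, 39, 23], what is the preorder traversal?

Tree insertion order: [43, 26, 42, 8, 5, 39, 23]
Tree (level-order array): [43, 26, None, 8, 42, 5, 23, 39]
Preorder traversal: [43, 26, 8, 5, 23, 42, 39]


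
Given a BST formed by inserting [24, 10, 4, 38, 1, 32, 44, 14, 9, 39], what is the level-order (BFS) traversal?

Tree insertion order: [24, 10, 4, 38, 1, 32, 44, 14, 9, 39]
Tree (level-order array): [24, 10, 38, 4, 14, 32, 44, 1, 9, None, None, None, None, 39]
BFS from the root, enqueuing left then right child of each popped node:
  queue [24] -> pop 24, enqueue [10, 38], visited so far: [24]
  queue [10, 38] -> pop 10, enqueue [4, 14], visited so far: [24, 10]
  queue [38, 4, 14] -> pop 38, enqueue [32, 44], visited so far: [24, 10, 38]
  queue [4, 14, 32, 44] -> pop 4, enqueue [1, 9], visited so far: [24, 10, 38, 4]
  queue [14, 32, 44, 1, 9] -> pop 14, enqueue [none], visited so far: [24, 10, 38, 4, 14]
  queue [32, 44, 1, 9] -> pop 32, enqueue [none], visited so far: [24, 10, 38, 4, 14, 32]
  queue [44, 1, 9] -> pop 44, enqueue [39], visited so far: [24, 10, 38, 4, 14, 32, 44]
  queue [1, 9, 39] -> pop 1, enqueue [none], visited so far: [24, 10, 38, 4, 14, 32, 44, 1]
  queue [9, 39] -> pop 9, enqueue [none], visited so far: [24, 10, 38, 4, 14, 32, 44, 1, 9]
  queue [39] -> pop 39, enqueue [none], visited so far: [24, 10, 38, 4, 14, 32, 44, 1, 9, 39]
Result: [24, 10, 38, 4, 14, 32, 44, 1, 9, 39]


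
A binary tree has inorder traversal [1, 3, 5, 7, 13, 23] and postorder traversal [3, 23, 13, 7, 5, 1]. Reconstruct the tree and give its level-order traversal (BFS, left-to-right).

Inorder:   [1, 3, 5, 7, 13, 23]
Postorder: [3, 23, 13, 7, 5, 1]
Algorithm: postorder visits root last, so walk postorder right-to-left;
each value is the root of the current inorder slice — split it at that
value, recurse on the right subtree first, then the left.
Recursive splits:
  root=1; inorder splits into left=[], right=[3, 5, 7, 13, 23]
  root=5; inorder splits into left=[3], right=[7, 13, 23]
  root=7; inorder splits into left=[], right=[13, 23]
  root=13; inorder splits into left=[], right=[23]
  root=23; inorder splits into left=[], right=[]
  root=3; inorder splits into left=[], right=[]
Reconstructed level-order: [1, 5, 3, 7, 13, 23]


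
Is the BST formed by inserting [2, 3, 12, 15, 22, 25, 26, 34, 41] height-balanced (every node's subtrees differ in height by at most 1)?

Tree (level-order array): [2, None, 3, None, 12, None, 15, None, 22, None, 25, None, 26, None, 34, None, 41]
Definition: a tree is height-balanced if, at every node, |h(left) - h(right)| <= 1 (empty subtree has height -1).
Bottom-up per-node check:
  node 41: h_left=-1, h_right=-1, diff=0 [OK], height=0
  node 34: h_left=-1, h_right=0, diff=1 [OK], height=1
  node 26: h_left=-1, h_right=1, diff=2 [FAIL (|-1-1|=2 > 1)], height=2
  node 25: h_left=-1, h_right=2, diff=3 [FAIL (|-1-2|=3 > 1)], height=3
  node 22: h_left=-1, h_right=3, diff=4 [FAIL (|-1-3|=4 > 1)], height=4
  node 15: h_left=-1, h_right=4, diff=5 [FAIL (|-1-4|=5 > 1)], height=5
  node 12: h_left=-1, h_right=5, diff=6 [FAIL (|-1-5|=6 > 1)], height=6
  node 3: h_left=-1, h_right=6, diff=7 [FAIL (|-1-6|=7 > 1)], height=7
  node 2: h_left=-1, h_right=7, diff=8 [FAIL (|-1-7|=8 > 1)], height=8
Node 26 violates the condition: |-1 - 1| = 2 > 1.
Result: Not balanced


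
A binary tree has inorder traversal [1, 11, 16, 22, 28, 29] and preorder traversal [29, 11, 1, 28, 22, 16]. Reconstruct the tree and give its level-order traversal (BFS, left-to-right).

Inorder:  [1, 11, 16, 22, 28, 29]
Preorder: [29, 11, 1, 28, 22, 16]
Algorithm: preorder visits root first, so consume preorder in order;
for each root, split the current inorder slice at that value into
left-subtree inorder and right-subtree inorder, then recurse.
Recursive splits:
  root=29; inorder splits into left=[1, 11, 16, 22, 28], right=[]
  root=11; inorder splits into left=[1], right=[16, 22, 28]
  root=1; inorder splits into left=[], right=[]
  root=28; inorder splits into left=[16, 22], right=[]
  root=22; inorder splits into left=[16], right=[]
  root=16; inorder splits into left=[], right=[]
Reconstructed level-order: [29, 11, 1, 28, 22, 16]


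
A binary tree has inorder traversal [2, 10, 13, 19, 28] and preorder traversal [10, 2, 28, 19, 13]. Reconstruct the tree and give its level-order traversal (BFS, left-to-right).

Inorder:  [2, 10, 13, 19, 28]
Preorder: [10, 2, 28, 19, 13]
Algorithm: preorder visits root first, so consume preorder in order;
for each root, split the current inorder slice at that value into
left-subtree inorder and right-subtree inorder, then recurse.
Recursive splits:
  root=10; inorder splits into left=[2], right=[13, 19, 28]
  root=2; inorder splits into left=[], right=[]
  root=28; inorder splits into left=[13, 19], right=[]
  root=19; inorder splits into left=[13], right=[]
  root=13; inorder splits into left=[], right=[]
Reconstructed level-order: [10, 2, 28, 19, 13]


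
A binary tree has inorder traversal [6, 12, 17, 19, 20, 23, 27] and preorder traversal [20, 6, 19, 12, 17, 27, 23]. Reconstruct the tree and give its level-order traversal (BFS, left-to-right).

Inorder:  [6, 12, 17, 19, 20, 23, 27]
Preorder: [20, 6, 19, 12, 17, 27, 23]
Algorithm: preorder visits root first, so consume preorder in order;
for each root, split the current inorder slice at that value into
left-subtree inorder and right-subtree inorder, then recurse.
Recursive splits:
  root=20; inorder splits into left=[6, 12, 17, 19], right=[23, 27]
  root=6; inorder splits into left=[], right=[12, 17, 19]
  root=19; inorder splits into left=[12, 17], right=[]
  root=12; inorder splits into left=[], right=[17]
  root=17; inorder splits into left=[], right=[]
  root=27; inorder splits into left=[23], right=[]
  root=23; inorder splits into left=[], right=[]
Reconstructed level-order: [20, 6, 27, 19, 23, 12, 17]


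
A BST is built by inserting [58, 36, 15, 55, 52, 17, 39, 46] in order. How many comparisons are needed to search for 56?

Search path for 56: 58 -> 36 -> 55
Found: False
Comparisons: 3


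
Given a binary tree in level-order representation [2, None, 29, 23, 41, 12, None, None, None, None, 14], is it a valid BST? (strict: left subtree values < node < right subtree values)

Level-order array: [2, None, 29, 23, 41, 12, None, None, None, None, 14]
Validate using subtree bounds (lo, hi): at each node, require lo < value < hi,
then recurse left with hi=value and right with lo=value.
Preorder trace (stopping at first violation):
  at node 2 with bounds (-inf, +inf): OK
  at node 29 with bounds (2, +inf): OK
  at node 23 with bounds (2, 29): OK
  at node 12 with bounds (2, 23): OK
  at node 14 with bounds (12, 23): OK
  at node 41 with bounds (29, +inf): OK
No violation found at any node.
Result: Valid BST


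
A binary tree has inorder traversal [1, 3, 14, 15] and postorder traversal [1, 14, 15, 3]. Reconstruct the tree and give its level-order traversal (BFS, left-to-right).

Inorder:   [1, 3, 14, 15]
Postorder: [1, 14, 15, 3]
Algorithm: postorder visits root last, so walk postorder right-to-left;
each value is the root of the current inorder slice — split it at that
value, recurse on the right subtree first, then the left.
Recursive splits:
  root=3; inorder splits into left=[1], right=[14, 15]
  root=15; inorder splits into left=[14], right=[]
  root=14; inorder splits into left=[], right=[]
  root=1; inorder splits into left=[], right=[]
Reconstructed level-order: [3, 1, 15, 14]


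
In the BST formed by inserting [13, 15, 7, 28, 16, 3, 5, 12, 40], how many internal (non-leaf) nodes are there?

Tree built from: [13, 15, 7, 28, 16, 3, 5, 12, 40]
Tree (level-order array): [13, 7, 15, 3, 12, None, 28, None, 5, None, None, 16, 40]
Rule: An internal node has at least one child.
Per-node child counts:
  node 13: 2 child(ren)
  node 7: 2 child(ren)
  node 3: 1 child(ren)
  node 5: 0 child(ren)
  node 12: 0 child(ren)
  node 15: 1 child(ren)
  node 28: 2 child(ren)
  node 16: 0 child(ren)
  node 40: 0 child(ren)
Matching nodes: [13, 7, 3, 15, 28]
Count of internal (non-leaf) nodes: 5


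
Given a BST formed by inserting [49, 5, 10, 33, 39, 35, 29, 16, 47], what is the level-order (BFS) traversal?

Tree insertion order: [49, 5, 10, 33, 39, 35, 29, 16, 47]
Tree (level-order array): [49, 5, None, None, 10, None, 33, 29, 39, 16, None, 35, 47]
BFS from the root, enqueuing left then right child of each popped node:
  queue [49] -> pop 49, enqueue [5], visited so far: [49]
  queue [5] -> pop 5, enqueue [10], visited so far: [49, 5]
  queue [10] -> pop 10, enqueue [33], visited so far: [49, 5, 10]
  queue [33] -> pop 33, enqueue [29, 39], visited so far: [49, 5, 10, 33]
  queue [29, 39] -> pop 29, enqueue [16], visited so far: [49, 5, 10, 33, 29]
  queue [39, 16] -> pop 39, enqueue [35, 47], visited so far: [49, 5, 10, 33, 29, 39]
  queue [16, 35, 47] -> pop 16, enqueue [none], visited so far: [49, 5, 10, 33, 29, 39, 16]
  queue [35, 47] -> pop 35, enqueue [none], visited so far: [49, 5, 10, 33, 29, 39, 16, 35]
  queue [47] -> pop 47, enqueue [none], visited so far: [49, 5, 10, 33, 29, 39, 16, 35, 47]
Result: [49, 5, 10, 33, 29, 39, 16, 35, 47]


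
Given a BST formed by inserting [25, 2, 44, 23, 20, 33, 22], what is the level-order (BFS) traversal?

Tree insertion order: [25, 2, 44, 23, 20, 33, 22]
Tree (level-order array): [25, 2, 44, None, 23, 33, None, 20, None, None, None, None, 22]
BFS from the root, enqueuing left then right child of each popped node:
  queue [25] -> pop 25, enqueue [2, 44], visited so far: [25]
  queue [2, 44] -> pop 2, enqueue [23], visited so far: [25, 2]
  queue [44, 23] -> pop 44, enqueue [33], visited so far: [25, 2, 44]
  queue [23, 33] -> pop 23, enqueue [20], visited so far: [25, 2, 44, 23]
  queue [33, 20] -> pop 33, enqueue [none], visited so far: [25, 2, 44, 23, 33]
  queue [20] -> pop 20, enqueue [22], visited so far: [25, 2, 44, 23, 33, 20]
  queue [22] -> pop 22, enqueue [none], visited so far: [25, 2, 44, 23, 33, 20, 22]
Result: [25, 2, 44, 23, 33, 20, 22]
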